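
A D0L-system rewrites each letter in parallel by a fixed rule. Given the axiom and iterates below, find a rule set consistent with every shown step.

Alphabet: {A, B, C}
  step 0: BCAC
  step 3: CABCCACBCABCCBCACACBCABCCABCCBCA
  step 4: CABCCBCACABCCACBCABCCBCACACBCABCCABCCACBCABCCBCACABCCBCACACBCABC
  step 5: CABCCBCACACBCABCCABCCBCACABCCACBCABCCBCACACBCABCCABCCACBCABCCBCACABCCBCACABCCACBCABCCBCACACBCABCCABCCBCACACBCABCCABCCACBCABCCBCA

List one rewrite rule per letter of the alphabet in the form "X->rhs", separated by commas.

A->BC, B->CB, C->CA

  step 4 ⇒ step 5: CABCCBCACABCCACBCABCCBCACACBCABCCABCCACBCABCCBCACABCCBCACACBCABC ⇒ CA·BC·CB·CA·CA·CB·CA·BC·CA·BC·CB·CA·CA·BC·CA·CB·CA·BC·CB·CA·CA·CB·CA·BC·CA·BC·CA·CB·CA·BC·CB·CA·CA·BC·CB·CA·CA·BC·CA·CB·CA·BC·CB·CA·CA·CB·CA·BC·CA·BC·CB·CA·CA·CB·CA·BC·CA·BC·CA·CB·CA·BC·CB·CA
    A ↦ BC
    B ↦ CB
    C ↦ CA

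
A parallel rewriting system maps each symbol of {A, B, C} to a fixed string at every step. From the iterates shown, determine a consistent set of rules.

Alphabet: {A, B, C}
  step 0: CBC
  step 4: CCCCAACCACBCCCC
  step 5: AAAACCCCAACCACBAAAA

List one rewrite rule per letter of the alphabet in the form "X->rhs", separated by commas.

  step 4 ⇒ step 5: CCCCAACCACBCCCC ⇒ A·A·A·A·CC·CC·A·A·CC·A·CB·A·A·A·A
    A ↦ CC
    B ↦ CB
    C ↦ A

A->CC, B->CB, C->A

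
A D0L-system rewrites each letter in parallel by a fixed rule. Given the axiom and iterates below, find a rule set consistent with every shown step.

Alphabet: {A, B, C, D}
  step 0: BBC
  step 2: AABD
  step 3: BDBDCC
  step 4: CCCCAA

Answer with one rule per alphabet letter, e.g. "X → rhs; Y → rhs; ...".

  step 3 ⇒ step 4: BDBDCC ⇒ C·C·C·C·A·A
    B ↦ C
    C ↦ A
    D ↦ C
  step 2 ⇒ step 3: AABD ⇒ BD·BD·C·C
    A ↦ BD

A->BD, B->C, C->A, D->C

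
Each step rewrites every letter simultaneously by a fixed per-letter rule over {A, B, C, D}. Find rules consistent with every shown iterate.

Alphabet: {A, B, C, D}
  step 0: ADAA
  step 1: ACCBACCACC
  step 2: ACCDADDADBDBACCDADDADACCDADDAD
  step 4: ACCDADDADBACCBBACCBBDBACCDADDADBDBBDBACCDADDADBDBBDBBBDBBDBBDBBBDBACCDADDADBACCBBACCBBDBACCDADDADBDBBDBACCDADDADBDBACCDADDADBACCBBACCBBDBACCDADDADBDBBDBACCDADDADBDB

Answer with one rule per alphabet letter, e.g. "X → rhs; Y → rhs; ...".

A->ACC, B->BDB, C->DAD, D->B

  step 1 ⇒ step 2: ACCBACCACC ⇒ ACC·DAD·DAD·BDB·ACC·DAD·DAD·ACC·DAD·DAD
    A ↦ ACC
    B ↦ BDB
    C ↦ DAD
  step 0 ⇒ step 1: ADAA ⇒ ACC·B·ACC·ACC
    D ↦ B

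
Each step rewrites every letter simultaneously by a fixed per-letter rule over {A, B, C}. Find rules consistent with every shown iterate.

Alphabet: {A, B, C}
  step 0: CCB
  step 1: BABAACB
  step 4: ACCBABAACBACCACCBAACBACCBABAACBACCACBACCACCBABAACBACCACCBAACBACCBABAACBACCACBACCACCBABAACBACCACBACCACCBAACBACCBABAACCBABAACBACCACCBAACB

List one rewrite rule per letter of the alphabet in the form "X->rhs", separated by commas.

  step 0 ⇒ step 1: CCB ⇒ BA·BA·ACB
    B ↦ ACB
    C ↦ BA
    A ↦ ACC  (constrained at step 1)

A->ACC, B->ACB, C->BA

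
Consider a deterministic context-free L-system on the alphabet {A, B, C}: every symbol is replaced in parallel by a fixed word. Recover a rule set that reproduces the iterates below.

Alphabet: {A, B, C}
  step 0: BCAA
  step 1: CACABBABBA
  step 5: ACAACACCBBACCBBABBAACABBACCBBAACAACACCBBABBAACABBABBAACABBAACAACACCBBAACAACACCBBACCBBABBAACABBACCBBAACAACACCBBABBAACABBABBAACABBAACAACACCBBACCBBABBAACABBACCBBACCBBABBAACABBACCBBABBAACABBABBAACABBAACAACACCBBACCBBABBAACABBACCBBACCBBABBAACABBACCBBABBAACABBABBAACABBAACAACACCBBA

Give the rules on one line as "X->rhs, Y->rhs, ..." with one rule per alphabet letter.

  step 0 ⇒ step 1: BCAA ⇒ C·ACA·BBA·BBA
    A ↦ BBA
    B ↦ C
    C ↦ ACA

A->BBA, B->C, C->ACA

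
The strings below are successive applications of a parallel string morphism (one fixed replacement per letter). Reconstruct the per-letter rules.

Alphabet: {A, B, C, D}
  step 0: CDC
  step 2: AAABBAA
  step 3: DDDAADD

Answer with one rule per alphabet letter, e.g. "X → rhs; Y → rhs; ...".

A->D, B->A, C->BB, D->BC

  step 2 ⇒ step 3: AAABBAA ⇒ D·D·D·A·A·D·D
    A ↦ D
    B ↦ A
    C ↦ BB  (constrained at step 0)
    D ↦ BC  (constrained at step 0)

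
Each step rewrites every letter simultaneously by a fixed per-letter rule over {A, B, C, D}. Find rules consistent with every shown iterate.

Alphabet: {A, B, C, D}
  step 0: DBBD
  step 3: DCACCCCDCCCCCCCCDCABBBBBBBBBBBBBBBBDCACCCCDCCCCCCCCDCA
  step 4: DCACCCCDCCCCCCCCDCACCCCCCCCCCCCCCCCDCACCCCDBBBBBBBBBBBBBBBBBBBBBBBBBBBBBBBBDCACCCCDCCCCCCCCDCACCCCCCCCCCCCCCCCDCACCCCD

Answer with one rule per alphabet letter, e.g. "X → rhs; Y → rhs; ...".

  step 3 ⇒ step 4: DCACCCCDCCCCCCCCDCABBBBBBBBBBBBBBBBDCACCCCDCCCCCCCCDCA ⇒ DCA·CC·CCD·CC·CC·CC·CC·DCA·CC·CC·CC·CC·CC·CC·CC·CC·DCA·CC·CCD·BB·BB·BB·BB·BB·BB·BB·BB·BB·BB·BB·BB·BB·BB·BB·BB·DCA·CC·CCD·CC·CC·CC·CC·DCA·CC·CC·CC·CC·CC·CC·CC·CC·DCA·CC·CCD
    A ↦ CCD
    B ↦ BB
    C ↦ CC
    D ↦ DCA

A->CCD, B->BB, C->CC, D->DCA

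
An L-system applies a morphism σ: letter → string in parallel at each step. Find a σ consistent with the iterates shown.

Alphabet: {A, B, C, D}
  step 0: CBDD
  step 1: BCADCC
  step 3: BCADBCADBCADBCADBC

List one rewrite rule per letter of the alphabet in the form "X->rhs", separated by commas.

A->B, B->AD, C->BC, D->C

  step 0 ⇒ step 1: CBDD ⇒ BC·AD·C·C
    B ↦ AD
    C ↦ BC
    D ↦ C
    A ↦ B  (constrained at step 1)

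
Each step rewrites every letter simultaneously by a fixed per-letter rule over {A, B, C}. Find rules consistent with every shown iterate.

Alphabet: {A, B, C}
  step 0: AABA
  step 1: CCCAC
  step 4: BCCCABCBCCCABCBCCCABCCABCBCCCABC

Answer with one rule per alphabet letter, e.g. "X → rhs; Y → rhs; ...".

  step 0 ⇒ step 1: AABA ⇒ C·C·CA·C
    A ↦ C
    B ↦ CA
    C ↦ BC  (constrained at step 1)

A->C, B->CA, C->BC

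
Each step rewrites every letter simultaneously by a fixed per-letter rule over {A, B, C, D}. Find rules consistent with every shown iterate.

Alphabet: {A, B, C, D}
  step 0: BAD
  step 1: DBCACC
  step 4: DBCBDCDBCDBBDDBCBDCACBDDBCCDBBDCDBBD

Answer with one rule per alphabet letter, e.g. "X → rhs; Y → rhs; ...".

  step 0 ⇒ step 1: BAD ⇒ DB·CAC·C
    A ↦ CAC
    B ↦ DB
    D ↦ C
    C ↦ BD  (constrained at step 1)

A->CAC, B->DB, C->BD, D->C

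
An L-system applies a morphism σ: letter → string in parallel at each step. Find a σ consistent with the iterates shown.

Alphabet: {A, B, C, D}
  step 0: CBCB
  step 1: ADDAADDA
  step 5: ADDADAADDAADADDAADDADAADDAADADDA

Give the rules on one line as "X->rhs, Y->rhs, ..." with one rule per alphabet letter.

  step 0 ⇒ step 1: CBCB ⇒ AD·DA·AD·DA
    B ↦ DA
    C ↦ AD
    A ↦ B  (constrained at step 1)
    D ↦ C  (constrained at step 1)

A->B, B->DA, C->AD, D->C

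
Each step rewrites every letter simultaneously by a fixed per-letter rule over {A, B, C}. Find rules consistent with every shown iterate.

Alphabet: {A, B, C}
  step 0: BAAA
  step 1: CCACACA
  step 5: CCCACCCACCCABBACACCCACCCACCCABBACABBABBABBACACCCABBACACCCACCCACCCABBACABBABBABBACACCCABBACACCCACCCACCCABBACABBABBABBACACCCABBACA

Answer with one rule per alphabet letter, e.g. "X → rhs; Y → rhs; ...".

  step 0 ⇒ step 1: BAAA ⇒ C·CA·CA·CA
    A ↦ CA
    B ↦ C
    C ↦ BBA  (constrained at step 1)

A->CA, B->C, C->BBA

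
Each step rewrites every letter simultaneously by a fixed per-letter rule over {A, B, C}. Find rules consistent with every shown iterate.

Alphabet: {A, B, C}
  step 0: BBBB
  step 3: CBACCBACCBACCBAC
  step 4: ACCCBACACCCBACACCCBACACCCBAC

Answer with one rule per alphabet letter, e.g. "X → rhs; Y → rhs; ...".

  step 3 ⇒ step 4: CBACCBACCBACCBAC ⇒ AC·C·CB·AC·AC·C·CB·AC·AC·C·CB·AC·AC·C·CB·AC
    A ↦ CB
    B ↦ C
    C ↦ AC

A->CB, B->C, C->AC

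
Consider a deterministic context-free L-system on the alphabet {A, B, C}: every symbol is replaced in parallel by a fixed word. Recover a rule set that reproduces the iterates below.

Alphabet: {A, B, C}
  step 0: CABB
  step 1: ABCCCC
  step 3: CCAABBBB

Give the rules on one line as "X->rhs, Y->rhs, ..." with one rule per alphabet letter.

  step 0 ⇒ step 1: CABB ⇒ A·B·CC·CC
    A ↦ B
    B ↦ CC
    C ↦ A

A->B, B->CC, C->A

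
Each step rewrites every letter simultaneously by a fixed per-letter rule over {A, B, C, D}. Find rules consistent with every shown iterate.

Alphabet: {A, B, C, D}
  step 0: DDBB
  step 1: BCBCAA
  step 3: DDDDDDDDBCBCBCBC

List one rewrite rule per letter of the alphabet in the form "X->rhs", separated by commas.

A->DD, B->A, C->A, D->BC

  step 0 ⇒ step 1: DDBB ⇒ BC·BC·A·A
    B ↦ A
    D ↦ BC
    A ↦ DD  (constrained at step 1)
    C ↦ A  (constrained at step 1)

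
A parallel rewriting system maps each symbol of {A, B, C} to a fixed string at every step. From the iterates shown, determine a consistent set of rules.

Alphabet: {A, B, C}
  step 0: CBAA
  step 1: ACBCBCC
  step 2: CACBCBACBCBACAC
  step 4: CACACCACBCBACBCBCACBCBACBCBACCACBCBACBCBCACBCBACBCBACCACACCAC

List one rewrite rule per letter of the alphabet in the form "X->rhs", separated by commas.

A->C, B->BCB, C->AC

  step 1 ⇒ step 2: ACBCBCC ⇒ C·AC·BCB·AC·BCB·AC·AC
    A ↦ C
    B ↦ BCB
    C ↦ AC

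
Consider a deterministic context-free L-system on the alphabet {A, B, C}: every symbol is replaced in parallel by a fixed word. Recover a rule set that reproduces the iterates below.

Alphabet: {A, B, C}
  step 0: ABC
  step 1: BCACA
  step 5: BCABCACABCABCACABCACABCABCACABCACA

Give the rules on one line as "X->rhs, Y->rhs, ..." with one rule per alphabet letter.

  step 0 ⇒ step 1: ABC ⇒ BC·AC·A
    A ↦ BC
    B ↦ AC
    C ↦ A

A->BC, B->AC, C->A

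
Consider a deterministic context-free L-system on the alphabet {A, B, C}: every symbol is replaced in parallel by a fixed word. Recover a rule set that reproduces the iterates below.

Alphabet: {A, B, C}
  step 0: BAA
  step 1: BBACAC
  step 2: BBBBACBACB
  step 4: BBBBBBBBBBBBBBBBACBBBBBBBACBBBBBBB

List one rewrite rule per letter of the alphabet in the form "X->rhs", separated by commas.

A->AC, B->BB, C->B

  step 1 ⇒ step 2: BBACAC ⇒ BB·BB·AC·B·AC·B
    A ↦ AC
    B ↦ BB
    C ↦ B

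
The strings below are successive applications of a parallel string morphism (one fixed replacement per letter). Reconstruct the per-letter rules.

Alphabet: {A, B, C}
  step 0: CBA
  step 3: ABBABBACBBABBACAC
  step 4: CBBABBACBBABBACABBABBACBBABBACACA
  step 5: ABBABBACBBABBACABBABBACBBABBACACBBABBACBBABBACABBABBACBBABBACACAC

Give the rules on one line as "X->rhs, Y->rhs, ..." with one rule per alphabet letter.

  step 4 ⇒ step 5: CBBABBACBBABBACABBABBACBBABBACACA ⇒ A·BBA·BBA·C·BBA·BBA·C·A·BBA·BBA·C·BBA·BBA·C·A·C·BBA·BBA·C·BBA·BBA·C·A·BBA·BBA·C·BBA·BBA·C·A·C·A·C
    A ↦ C
    B ↦ BBA
    C ↦ A

A->C, B->BBA, C->A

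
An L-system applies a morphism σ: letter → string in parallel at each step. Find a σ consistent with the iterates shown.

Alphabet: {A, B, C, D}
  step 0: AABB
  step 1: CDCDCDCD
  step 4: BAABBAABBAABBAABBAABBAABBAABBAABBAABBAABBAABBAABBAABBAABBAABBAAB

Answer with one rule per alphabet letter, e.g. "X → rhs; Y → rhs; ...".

A->CD, B->CD, C->BA, D->AB

  step 0 ⇒ step 1: AABB ⇒ CD·CD·CD·CD
    A ↦ CD
    B ↦ CD
    C ↦ BA  (constrained at step 1)
    D ↦ AB  (constrained at step 1)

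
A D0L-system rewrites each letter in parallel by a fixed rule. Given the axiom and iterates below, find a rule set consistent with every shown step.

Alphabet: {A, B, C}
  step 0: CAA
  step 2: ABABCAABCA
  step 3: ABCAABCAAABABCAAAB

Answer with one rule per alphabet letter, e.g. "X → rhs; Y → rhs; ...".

  step 2 ⇒ step 3: ABABCAABCA ⇒ AB·CA·AB·CA·A·AB·AB·CA·A·AB
    A ↦ AB
    B ↦ CA
    C ↦ A

A->AB, B->CA, C->A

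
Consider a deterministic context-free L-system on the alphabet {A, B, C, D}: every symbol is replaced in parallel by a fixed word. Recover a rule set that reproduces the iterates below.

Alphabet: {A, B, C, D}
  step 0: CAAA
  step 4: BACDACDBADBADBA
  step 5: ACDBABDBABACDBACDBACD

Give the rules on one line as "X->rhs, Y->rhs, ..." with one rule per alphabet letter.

A->D, B->AC, C->BA, D->B

  step 4 ⇒ step 5: BACDACDBADBADBA ⇒ AC·D·BA·B·D·BA·B·AC·D·B·AC·D·B·AC·D
    A ↦ D
    B ↦ AC
    C ↦ BA
    D ↦ B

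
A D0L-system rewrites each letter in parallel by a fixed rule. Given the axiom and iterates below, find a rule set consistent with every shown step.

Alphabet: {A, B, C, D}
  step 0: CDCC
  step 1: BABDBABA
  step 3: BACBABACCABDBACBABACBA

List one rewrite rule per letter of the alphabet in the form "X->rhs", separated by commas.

A->C, B->CA, C->BA, D->BD

  step 0 ⇒ step 1: CDCC ⇒ BA·BD·BA·BA
    C ↦ BA
    D ↦ BD
    A ↦ C  (constrained at step 1)
    B ↦ CA  (constrained at step 1)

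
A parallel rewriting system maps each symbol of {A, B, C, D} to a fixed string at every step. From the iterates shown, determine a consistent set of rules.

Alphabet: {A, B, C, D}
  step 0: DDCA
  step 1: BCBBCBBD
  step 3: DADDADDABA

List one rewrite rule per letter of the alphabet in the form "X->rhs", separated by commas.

  step 0 ⇒ step 1: DDCA ⇒ BCB·BCB·B·D
    A ↦ D
    C ↦ B
    D ↦ BCB
    B ↦ A  (constrained at step 1)

A->D, B->A, C->B, D->BCB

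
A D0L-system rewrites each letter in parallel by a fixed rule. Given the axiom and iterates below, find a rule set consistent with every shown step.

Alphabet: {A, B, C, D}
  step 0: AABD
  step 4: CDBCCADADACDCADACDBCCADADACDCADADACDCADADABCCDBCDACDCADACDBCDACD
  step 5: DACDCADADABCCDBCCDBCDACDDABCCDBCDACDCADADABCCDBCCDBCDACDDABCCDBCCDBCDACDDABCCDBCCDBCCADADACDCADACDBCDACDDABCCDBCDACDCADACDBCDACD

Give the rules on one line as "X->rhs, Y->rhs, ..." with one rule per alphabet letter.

  step 4 ⇒ step 5: CDBCCADADACDCADACDBCCADADACDCADADACDCADADABCCDBCDACDCADACDBCDACD ⇒ DA·CD·CA·DA·DA·BC·CD·BC·CD·BC·DA·CD·DA·BC·CD·BC·DA·CD·CA·DA·DA·BC·CD·BC·CD·BC·DA·CD·DA·BC·CD·BC·CD·BC·DA·CD·DA·BC·CD·BC·CD·BC·CA·DA·DA·CD·CA·DA·CD·BC·DA·CD·DA·BC·CD·BC·DA·CD·CA·DA·CD·BC·DA·CD
    A ↦ BC
    B ↦ CA
    C ↦ DA
    D ↦ CD

A->BC, B->CA, C->DA, D->CD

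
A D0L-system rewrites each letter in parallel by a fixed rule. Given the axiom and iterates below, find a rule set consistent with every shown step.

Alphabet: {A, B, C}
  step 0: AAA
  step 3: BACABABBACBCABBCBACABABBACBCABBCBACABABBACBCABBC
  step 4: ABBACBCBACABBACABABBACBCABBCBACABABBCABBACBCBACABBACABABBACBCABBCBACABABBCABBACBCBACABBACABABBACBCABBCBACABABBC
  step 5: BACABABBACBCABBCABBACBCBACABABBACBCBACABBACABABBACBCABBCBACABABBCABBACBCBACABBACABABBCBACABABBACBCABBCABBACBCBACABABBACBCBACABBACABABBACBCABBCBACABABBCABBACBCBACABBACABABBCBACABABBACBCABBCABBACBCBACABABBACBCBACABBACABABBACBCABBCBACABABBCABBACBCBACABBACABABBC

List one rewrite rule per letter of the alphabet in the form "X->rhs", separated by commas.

  step 4 ⇒ step 5: ABBACBCBACABBACABABBACBCABBCBACABABBCABBACBCBACABBACABABBACBCABBCBACABABBCABBACBCBACABBACABABBACBCABBCBACABABBC ⇒ BAC·AB·AB·BAC·BC·AB·BC·AB·BAC·BC·BAC·AB·AB·BAC·BC·BAC·AB·BAC·AB·AB·BAC·BC·AB·BC·BAC·AB·AB·BC·AB·BAC·BC·BAC·AB·BAC·AB·AB·BC·BAC·AB·AB·BAC·BC·AB·BC·AB·BAC·BC·BAC·AB·AB·BAC·BC·BAC·AB·BAC·AB·AB·BAC·BC·AB·BC·BAC·AB·AB·BC·AB·BAC·BC·BAC·AB·BAC·AB·AB·BC·BAC·AB·AB·BAC·BC·AB·BC·AB·BAC·BC·BAC·AB·AB·BAC·BC·BAC·AB·BAC·AB·AB·BAC·BC·AB·BC·BAC·AB·AB·BC·AB·BAC·BC·BAC·AB·BAC·AB·AB·BC
    A ↦ BAC
    B ↦ AB
    C ↦ BC

A->BAC, B->AB, C->BC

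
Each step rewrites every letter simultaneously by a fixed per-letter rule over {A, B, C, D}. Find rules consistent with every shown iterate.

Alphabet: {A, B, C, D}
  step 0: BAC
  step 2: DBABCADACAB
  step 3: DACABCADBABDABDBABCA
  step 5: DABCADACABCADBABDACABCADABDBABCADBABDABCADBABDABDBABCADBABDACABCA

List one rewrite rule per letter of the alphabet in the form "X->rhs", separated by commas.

A->B, B->CA, C->DBA, D->DA

  step 2 ⇒ step 3: DBABCADACAB ⇒ DA·CA·B·CA·DBA·B·DA·B·DBA·B·CA
    A ↦ B
    B ↦ CA
    C ↦ DBA
    D ↦ DA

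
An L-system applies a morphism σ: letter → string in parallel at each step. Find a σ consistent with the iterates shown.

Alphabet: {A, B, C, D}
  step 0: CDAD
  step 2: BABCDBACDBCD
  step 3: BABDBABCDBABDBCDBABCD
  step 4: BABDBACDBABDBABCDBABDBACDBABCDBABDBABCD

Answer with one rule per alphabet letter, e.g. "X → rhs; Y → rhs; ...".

A->BD, B->BA, C->B, D->CD

  step 3 ⇒ step 4: BABDBABCDBABDBCDBABCD ⇒ BA·BD·BA·CD·BA·BD·BA·B·CD·BA·BD·BA·CD·BA·B·CD·BA·BD·BA·B·CD
    A ↦ BD
    B ↦ BA
    C ↦ B
    D ↦ CD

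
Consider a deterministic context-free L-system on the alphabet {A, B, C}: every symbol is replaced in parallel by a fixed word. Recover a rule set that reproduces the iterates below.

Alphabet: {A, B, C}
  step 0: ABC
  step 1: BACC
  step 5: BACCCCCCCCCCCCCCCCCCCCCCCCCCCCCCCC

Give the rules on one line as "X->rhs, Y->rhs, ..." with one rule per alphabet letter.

  step 0 ⇒ step 1: ABC ⇒ B·A·CC
    A ↦ B
    B ↦ A
    C ↦ CC

A->B, B->A, C->CC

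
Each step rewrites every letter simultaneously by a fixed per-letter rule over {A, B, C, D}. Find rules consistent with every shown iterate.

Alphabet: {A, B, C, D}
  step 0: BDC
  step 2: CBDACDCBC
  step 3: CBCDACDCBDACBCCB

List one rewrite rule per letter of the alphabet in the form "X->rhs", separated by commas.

  step 2 ⇒ step 3: CBDACDCBC ⇒ CB·C·DA·CD·CB·DA·CB·C·CB
    A ↦ CD
    B ↦ C
    C ↦ CB
    D ↦ DA

A->CD, B->C, C->CB, D->DA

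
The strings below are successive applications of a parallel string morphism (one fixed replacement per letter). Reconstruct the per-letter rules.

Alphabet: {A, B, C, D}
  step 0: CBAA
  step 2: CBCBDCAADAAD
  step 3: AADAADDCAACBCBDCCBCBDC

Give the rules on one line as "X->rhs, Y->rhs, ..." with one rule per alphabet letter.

  step 2 ⇒ step 3: CBCBDCAADAAD ⇒ AA·D·AA·D·DC·AA·CB·CB·DC·CB·CB·DC
    A ↦ CB
    B ↦ D
    C ↦ AA
    D ↦ DC

A->CB, B->D, C->AA, D->DC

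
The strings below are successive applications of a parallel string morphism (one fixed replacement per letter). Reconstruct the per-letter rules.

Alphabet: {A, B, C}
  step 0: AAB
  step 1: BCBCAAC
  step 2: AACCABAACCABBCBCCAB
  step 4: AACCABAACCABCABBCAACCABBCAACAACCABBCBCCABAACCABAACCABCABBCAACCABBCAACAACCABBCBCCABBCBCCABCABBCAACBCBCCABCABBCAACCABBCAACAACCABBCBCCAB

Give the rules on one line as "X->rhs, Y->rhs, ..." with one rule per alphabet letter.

A->BC, B->AAC, C->CAB

  step 1 ⇒ step 2: BCBCAAC ⇒ AAC·CAB·AAC·CAB·BC·BC·CAB
    A ↦ BC
    B ↦ AAC
    C ↦ CAB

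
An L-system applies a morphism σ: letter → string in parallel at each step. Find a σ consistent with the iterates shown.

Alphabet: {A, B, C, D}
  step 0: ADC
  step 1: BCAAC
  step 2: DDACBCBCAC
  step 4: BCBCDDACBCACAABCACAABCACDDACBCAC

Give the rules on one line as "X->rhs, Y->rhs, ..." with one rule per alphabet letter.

  step 1 ⇒ step 2: BCAAC ⇒ DD·AC·BC·BC·AC
    A ↦ BC
    B ↦ DD
    C ↦ AC
  step 0 ⇒ step 1: ADC ⇒ BC·A·AC
    D ↦ A

A->BC, B->DD, C->AC, D->A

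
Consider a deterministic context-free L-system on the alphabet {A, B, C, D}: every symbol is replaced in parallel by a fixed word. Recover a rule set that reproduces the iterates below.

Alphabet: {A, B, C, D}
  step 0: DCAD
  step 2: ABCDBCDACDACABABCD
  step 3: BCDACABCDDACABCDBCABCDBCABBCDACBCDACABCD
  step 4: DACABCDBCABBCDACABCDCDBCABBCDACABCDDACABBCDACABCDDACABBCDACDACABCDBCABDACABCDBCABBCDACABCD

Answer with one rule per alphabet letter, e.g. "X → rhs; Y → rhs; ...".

A->BC, B->DAC, C->AB, D->CD

  step 3 ⇒ step 4: BCDACABCDDACABCDBCABCDBCABBCDACBCDACABCD ⇒ DAC·AB·CD·BC·AB·BC·DAC·AB·CD·CD·BC·AB·BC·DAC·AB·CD·DAC·AB·BC·DAC·AB·CD·DAC·AB·BC·DAC·DAC·AB·CD·BC·AB·DAC·AB·CD·BC·AB·BC·DAC·AB·CD
    A ↦ BC
    B ↦ DAC
    C ↦ AB
    D ↦ CD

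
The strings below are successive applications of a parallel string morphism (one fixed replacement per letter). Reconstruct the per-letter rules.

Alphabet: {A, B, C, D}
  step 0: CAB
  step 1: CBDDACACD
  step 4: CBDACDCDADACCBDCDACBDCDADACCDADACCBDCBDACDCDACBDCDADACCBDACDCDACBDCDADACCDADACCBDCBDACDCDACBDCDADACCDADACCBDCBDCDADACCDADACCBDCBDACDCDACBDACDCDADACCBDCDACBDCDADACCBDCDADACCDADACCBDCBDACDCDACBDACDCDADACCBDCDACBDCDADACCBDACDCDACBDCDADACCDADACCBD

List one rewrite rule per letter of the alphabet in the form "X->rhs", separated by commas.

A->DAC, B->ACD, C->CBD, D->CDA

  step 0 ⇒ step 1: CAB ⇒ CBD·DAC·ACD
    A ↦ DAC
    B ↦ ACD
    C ↦ CBD
    D ↦ CDA  (constrained at step 1)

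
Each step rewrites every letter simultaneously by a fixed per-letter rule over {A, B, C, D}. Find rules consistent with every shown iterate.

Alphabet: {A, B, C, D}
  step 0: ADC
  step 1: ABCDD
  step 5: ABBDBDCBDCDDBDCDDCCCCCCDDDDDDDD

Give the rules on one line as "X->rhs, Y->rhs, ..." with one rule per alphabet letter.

  step 0 ⇒ step 1: ADC ⇒ AB·C·DD
    A ↦ AB
    C ↦ DD
    D ↦ C
    B ↦ BD  (constrained at step 1)

A->AB, B->BD, C->DD, D->C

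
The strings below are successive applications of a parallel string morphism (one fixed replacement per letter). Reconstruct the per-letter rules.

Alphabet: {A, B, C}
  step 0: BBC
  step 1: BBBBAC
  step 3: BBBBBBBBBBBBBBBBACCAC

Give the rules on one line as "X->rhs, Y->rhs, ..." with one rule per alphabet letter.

A->C, B->BB, C->AC

  step 0 ⇒ step 1: BBC ⇒ BB·BB·AC
    B ↦ BB
    C ↦ AC
    A ↦ C  (constrained at step 1)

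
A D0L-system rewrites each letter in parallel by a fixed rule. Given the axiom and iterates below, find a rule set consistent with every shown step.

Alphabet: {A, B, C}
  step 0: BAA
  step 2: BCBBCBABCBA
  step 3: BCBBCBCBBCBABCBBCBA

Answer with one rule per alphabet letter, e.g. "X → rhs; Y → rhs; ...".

  step 2 ⇒ step 3: BCBBCBABCBA ⇒ BC·B·BC·BC·B·BC·BA·BC·B·BC·BA
    A ↦ BA
    B ↦ BC
    C ↦ B

A->BA, B->BC, C->B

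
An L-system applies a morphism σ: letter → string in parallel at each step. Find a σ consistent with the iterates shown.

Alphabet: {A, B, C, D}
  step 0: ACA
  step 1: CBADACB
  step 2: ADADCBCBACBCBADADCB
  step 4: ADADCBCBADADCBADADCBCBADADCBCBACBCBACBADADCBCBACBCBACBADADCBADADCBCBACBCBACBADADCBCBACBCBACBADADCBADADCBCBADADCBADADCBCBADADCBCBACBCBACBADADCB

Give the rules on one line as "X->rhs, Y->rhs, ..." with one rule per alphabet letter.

A->CB, B->DCB, C->ADA, D->ACB

  step 1 ⇒ step 2: CBADACB ⇒ ADA·DCB·CB·ACB·CB·ADA·DCB
    A ↦ CB
    B ↦ DCB
    C ↦ ADA
    D ↦ ACB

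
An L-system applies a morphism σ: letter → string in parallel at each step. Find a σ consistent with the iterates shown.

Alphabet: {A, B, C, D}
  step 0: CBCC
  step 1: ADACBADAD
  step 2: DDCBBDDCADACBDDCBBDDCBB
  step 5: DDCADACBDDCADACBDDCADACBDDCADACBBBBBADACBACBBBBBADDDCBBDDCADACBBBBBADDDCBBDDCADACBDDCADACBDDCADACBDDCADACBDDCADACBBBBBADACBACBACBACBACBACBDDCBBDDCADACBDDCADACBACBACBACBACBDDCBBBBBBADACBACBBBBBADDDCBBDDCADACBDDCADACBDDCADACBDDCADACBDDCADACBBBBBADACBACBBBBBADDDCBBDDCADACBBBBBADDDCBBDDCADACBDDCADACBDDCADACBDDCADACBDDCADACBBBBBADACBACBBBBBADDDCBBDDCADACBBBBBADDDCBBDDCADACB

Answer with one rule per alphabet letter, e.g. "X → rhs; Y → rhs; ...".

A->DDC, B->ACB, C->AD, D->BB

  step 1 ⇒ step 2: ADACBADAD ⇒ DDC·BB·DDC·AD·ACB·DDC·BB·DDC·BB
    A ↦ DDC
    B ↦ ACB
    C ↦ AD
    D ↦ BB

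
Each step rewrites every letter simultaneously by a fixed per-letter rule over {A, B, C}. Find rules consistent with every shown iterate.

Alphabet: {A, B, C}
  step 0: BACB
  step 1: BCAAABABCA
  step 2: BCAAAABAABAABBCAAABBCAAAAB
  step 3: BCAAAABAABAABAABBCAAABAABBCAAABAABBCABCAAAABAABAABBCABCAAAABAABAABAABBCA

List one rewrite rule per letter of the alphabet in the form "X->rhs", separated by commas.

A->AAB, B->BCA, C->A

  step 2 ⇒ step 3: BCAAAABAABAABBCAAABBCAAAAB ⇒ BCA·A·AAB·AAB·AAB·AAB·BCA·AAB·AAB·BCA·AAB·AAB·BCA·BCA·A·AAB·AAB·AAB·BCA·BCA·A·AAB·AAB·AAB·AAB·BCA
    A ↦ AAB
    B ↦ BCA
    C ↦ A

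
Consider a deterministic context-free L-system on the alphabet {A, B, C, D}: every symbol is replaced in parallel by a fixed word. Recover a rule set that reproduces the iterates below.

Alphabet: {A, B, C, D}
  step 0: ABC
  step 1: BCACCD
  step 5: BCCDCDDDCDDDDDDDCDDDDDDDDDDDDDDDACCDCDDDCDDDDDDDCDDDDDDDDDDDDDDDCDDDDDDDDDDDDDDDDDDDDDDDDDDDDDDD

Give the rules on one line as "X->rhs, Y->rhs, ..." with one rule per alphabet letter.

  step 0 ⇒ step 1: ABC ⇒ BC·AC·CD
    A ↦ BC
    B ↦ AC
    C ↦ CD
    D ↦ DD  (constrained at step 1)

A->BC, B->AC, C->CD, D->DD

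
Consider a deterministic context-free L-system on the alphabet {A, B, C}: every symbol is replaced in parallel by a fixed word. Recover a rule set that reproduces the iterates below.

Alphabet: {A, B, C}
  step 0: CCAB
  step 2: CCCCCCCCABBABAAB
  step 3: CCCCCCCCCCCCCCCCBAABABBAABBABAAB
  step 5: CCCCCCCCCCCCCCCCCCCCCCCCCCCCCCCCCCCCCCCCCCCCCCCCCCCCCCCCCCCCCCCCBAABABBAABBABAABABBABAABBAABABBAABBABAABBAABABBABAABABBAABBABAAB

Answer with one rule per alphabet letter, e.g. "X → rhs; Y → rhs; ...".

A->BA, B->AB, C->CC

  step 2 ⇒ step 3: CCCCCCCCABBABAAB ⇒ CC·CC·CC·CC·CC·CC·CC·CC·BA·AB·AB·BA·AB·BA·BA·AB
    A ↦ BA
    B ↦ AB
    C ↦ CC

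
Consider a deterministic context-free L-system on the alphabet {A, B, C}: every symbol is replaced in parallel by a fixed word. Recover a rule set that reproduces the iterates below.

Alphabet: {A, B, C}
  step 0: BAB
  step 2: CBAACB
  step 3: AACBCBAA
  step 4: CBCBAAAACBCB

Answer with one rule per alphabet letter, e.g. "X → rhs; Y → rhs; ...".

  step 3 ⇒ step 4: AACBCBAA ⇒ CB·CB·A·A·A·A·CB·CB
    A ↦ CB
    B ↦ A
    C ↦ A

A->CB, B->A, C->A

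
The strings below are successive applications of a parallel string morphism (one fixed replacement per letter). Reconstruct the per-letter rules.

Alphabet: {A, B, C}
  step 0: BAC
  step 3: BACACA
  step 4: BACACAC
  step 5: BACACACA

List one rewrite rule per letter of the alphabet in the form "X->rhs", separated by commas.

A->C, B->BA, C->A

  step 4 ⇒ step 5: BACACAC ⇒ BA·C·A·C·A·C·A
    A ↦ C
    B ↦ BA
    C ↦ A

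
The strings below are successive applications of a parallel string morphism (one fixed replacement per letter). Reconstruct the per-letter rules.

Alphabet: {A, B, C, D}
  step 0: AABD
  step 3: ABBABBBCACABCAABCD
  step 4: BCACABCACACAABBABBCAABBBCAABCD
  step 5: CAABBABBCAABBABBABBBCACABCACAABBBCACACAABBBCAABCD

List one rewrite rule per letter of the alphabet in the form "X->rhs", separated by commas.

  step 4 ⇒ step 5: BCACABCACACAABBABBCAABBBCAABCD ⇒ CA·AB·B·AB·B·CA·AB·B·AB·B·AB·B·B·CA·CA·B·CA·CA·AB·B·B·CA·CA·CA·AB·B·B·CA·AB·CD
    A ↦ B
    B ↦ CA
    C ↦ AB
    D ↦ CD

A->B, B->CA, C->AB, D->CD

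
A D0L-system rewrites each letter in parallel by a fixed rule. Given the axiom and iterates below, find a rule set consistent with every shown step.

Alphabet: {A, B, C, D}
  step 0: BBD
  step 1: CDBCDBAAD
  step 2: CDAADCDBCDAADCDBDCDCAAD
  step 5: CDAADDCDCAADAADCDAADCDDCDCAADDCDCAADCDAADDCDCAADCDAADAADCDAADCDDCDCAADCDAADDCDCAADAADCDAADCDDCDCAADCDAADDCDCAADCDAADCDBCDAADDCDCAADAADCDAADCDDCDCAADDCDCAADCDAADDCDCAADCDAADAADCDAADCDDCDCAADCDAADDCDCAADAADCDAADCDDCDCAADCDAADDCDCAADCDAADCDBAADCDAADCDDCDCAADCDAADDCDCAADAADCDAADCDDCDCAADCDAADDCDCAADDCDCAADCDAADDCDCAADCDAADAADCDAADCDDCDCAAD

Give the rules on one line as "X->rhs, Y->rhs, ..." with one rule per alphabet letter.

A->DC, B->CDB, C->CD, D->AAD

  step 1 ⇒ step 2: CDBCDBAAD ⇒ CD·AAD·CDB·CD·AAD·CDB·DC·DC·AAD
    A ↦ DC
    B ↦ CDB
    C ↦ CD
    D ↦ AAD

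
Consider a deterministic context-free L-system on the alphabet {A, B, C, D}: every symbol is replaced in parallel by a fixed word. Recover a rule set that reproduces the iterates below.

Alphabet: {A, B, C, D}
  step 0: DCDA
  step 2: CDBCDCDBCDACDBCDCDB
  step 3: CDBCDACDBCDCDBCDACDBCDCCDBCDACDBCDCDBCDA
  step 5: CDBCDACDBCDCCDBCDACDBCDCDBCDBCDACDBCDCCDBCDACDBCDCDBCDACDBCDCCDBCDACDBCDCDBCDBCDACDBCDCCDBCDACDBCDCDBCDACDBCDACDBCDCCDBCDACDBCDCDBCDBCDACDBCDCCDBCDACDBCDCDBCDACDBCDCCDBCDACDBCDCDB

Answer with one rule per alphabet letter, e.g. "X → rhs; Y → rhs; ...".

A->C, B->A, C->CDB, D->CD

  step 2 ⇒ step 3: CDBCDCDBCDACDBCDCDB ⇒ CDB·CD·A·CDB·CD·CDB·CD·A·CDB·CD·C·CDB·CD·A·CDB·CD·CDB·CD·A
    A ↦ C
    B ↦ A
    C ↦ CDB
    D ↦ CD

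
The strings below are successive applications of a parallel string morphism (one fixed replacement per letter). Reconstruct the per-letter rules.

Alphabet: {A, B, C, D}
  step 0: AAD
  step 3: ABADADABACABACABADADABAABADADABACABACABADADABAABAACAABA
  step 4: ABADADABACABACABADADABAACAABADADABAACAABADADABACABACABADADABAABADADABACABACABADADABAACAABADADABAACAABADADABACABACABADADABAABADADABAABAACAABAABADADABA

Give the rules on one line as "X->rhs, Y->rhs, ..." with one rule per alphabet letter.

  step 3 ⇒ step 4: ABADADABACABACABADADABAABADADABACABACABADADABAABAACAABA ⇒ ABA·DAD·ABA·C·ABA·C·ABA·DAD·ABA·ACA·ABA·DAD·ABA·ACA·ABA·DAD·ABA·C·ABA·C·ABA·DAD·ABA·ABA·DAD·ABA·C·ABA·C·ABA·DAD·ABA·ACA·ABA·DAD·ABA·ACA·ABA·DAD·ABA·C·ABA·C·ABA·DAD·ABA·ABA·DAD·ABA·ABA·ACA·ABA·ABA·DAD·ABA
    A ↦ ABA
    B ↦ DAD
    C ↦ ACA
    D ↦ C

A->ABA, B->DAD, C->ACA, D->C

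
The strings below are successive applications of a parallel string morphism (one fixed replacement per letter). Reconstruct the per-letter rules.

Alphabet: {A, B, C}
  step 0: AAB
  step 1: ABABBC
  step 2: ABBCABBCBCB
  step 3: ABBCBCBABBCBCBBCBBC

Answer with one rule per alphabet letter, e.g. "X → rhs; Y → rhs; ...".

A->AB, B->BC, C->B

  step 2 ⇒ step 3: ABBCABBCBCB ⇒ AB·BC·BC·B·AB·BC·BC·B·BC·B·BC
    A ↦ AB
    B ↦ BC
    C ↦ B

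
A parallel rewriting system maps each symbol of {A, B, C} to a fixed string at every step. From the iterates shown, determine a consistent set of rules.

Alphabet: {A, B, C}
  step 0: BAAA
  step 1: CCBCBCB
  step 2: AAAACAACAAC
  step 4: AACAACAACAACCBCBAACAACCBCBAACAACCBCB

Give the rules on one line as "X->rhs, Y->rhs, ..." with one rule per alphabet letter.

A->CB, B->C, C->AA

  step 1 ⇒ step 2: CCBCBCB ⇒ AA·AA·C·AA·C·AA·C
    B ↦ C
    C ↦ AA
  step 0 ⇒ step 1: BAAA ⇒ C·CB·CB·CB
    A ↦ CB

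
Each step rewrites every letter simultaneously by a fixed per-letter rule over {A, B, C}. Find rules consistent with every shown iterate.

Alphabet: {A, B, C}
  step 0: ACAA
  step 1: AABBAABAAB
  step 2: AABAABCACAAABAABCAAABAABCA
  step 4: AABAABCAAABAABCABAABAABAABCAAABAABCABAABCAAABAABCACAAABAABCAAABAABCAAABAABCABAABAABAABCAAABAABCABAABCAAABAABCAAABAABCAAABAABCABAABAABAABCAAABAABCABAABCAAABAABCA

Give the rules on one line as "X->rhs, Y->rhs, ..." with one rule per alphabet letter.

A->AAB, B->CA, C->B

  step 1 ⇒ step 2: AABBAABAAB ⇒ AAB·AAB·CA·CA·AAB·AAB·CA·AAB·AAB·CA
    A ↦ AAB
    B ↦ CA
  step 0 ⇒ step 1: ACAA ⇒ AAB·B·AAB·AAB
    C ↦ B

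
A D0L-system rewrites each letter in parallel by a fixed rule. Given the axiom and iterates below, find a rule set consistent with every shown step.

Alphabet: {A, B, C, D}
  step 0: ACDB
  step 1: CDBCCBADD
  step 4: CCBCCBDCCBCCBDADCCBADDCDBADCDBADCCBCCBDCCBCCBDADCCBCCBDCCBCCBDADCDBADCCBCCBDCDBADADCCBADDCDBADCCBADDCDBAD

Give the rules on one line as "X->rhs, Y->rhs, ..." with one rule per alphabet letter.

  step 0 ⇒ step 1: ACDB ⇒ CDB·CCB·AD·D
    A ↦ CDB
    B ↦ D
    C ↦ CCB
    D ↦ AD

A->CDB, B->D, C->CCB, D->AD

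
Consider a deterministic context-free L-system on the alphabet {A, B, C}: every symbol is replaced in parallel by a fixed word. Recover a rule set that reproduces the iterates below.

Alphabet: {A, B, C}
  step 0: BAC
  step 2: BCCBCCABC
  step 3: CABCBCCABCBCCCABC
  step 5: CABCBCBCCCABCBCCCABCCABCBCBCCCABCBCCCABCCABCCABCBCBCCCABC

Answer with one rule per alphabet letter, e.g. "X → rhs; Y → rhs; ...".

A->C, B->CA, C->BC

  step 2 ⇒ step 3: BCCBCCABC ⇒ CA·BC·BC·CA·BC·BC·C·CA·BC
    A ↦ C
    B ↦ CA
    C ↦ BC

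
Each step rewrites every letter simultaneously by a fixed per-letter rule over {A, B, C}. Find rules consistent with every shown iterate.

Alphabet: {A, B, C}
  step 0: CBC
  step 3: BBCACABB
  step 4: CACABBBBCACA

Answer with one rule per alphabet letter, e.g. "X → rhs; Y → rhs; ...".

  step 3 ⇒ step 4: BBCACABB ⇒ CA·CA·B·B·B·B·CA·CA
    A ↦ B
    B ↦ CA
    C ↦ B

A->B, B->CA, C->B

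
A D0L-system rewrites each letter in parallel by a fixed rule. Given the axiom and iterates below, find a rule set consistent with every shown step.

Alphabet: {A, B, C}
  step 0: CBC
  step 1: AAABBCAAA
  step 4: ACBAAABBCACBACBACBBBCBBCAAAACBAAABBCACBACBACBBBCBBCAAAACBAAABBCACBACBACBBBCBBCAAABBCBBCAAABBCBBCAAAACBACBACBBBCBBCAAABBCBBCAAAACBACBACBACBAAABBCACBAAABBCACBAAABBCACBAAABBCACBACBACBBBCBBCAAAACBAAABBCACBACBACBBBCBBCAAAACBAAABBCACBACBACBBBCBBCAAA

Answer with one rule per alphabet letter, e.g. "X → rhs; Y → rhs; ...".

A->ACB, B->BBC, C->AAA

  step 0 ⇒ step 1: CBC ⇒ AAA·BBC·AAA
    B ↦ BBC
    C ↦ AAA
    A ↦ ACB  (constrained at step 1)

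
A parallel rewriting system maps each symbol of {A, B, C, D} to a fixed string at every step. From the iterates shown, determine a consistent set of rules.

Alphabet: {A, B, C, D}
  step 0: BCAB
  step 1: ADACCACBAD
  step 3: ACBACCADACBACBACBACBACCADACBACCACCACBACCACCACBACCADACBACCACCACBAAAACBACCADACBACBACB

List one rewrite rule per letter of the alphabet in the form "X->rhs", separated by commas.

  step 0 ⇒ step 1: BCAB ⇒ AD·ACC·ACB·AD
    A ↦ ACB
    B ↦ AD
    C ↦ ACC
    D ↦ AAA  (constrained at step 1)

A->ACB, B->AD, C->ACC, D->AAA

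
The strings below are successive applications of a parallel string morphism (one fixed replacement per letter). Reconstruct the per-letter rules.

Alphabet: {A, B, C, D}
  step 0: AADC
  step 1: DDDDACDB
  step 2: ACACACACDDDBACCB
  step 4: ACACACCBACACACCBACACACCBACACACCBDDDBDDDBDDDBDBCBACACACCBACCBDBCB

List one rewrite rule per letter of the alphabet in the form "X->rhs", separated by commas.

A->DD, B->CB, C->DB, D->AC

  step 1 ⇒ step 2: DDDDACDB ⇒ AC·AC·AC·AC·DD·DB·AC·CB
    A ↦ DD
    B ↦ CB
    C ↦ DB
    D ↦ AC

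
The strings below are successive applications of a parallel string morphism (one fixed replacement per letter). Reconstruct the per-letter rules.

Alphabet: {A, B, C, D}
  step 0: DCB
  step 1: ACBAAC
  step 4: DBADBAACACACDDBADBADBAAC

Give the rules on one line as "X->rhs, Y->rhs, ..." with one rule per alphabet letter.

  step 0 ⇒ step 1: DCB ⇒ AC·BA·AC
    B ↦ AC
    C ↦ BA
    D ↦ AC
    A ↦ D  (constrained at step 1)

A->D, B->AC, C->BA, D->AC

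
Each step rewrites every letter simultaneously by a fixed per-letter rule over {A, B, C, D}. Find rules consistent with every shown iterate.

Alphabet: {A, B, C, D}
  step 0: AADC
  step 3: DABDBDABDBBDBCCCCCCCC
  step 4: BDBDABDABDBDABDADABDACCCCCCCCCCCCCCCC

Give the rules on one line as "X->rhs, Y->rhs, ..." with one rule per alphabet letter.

  step 3 ⇒ step 4: DABDBDABDBBDBCCCCCCCC ⇒ B·DB·DA·B·DA·B·DB·DA·B·DA·DA·B·DA·CC·CC·CC·CC·CC·CC·CC·CC
    A ↦ DB
    B ↦ DA
    C ↦ CC
    D ↦ B

A->DB, B->DA, C->CC, D->B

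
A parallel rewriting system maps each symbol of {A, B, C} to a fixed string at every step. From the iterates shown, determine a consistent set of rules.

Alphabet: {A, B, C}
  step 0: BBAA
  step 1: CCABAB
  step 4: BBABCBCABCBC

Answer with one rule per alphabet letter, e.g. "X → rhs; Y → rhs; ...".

  step 0 ⇒ step 1: BBAA ⇒ C·C·AB·AB
    A ↦ AB
    B ↦ C
    C ↦ B  (constrained at step 1)

A->AB, B->C, C->B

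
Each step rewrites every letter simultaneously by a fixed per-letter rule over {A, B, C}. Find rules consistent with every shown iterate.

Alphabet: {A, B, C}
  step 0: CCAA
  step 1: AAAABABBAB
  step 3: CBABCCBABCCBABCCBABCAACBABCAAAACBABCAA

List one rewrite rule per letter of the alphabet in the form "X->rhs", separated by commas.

A->BAB, B->C, C->AA

  step 0 ⇒ step 1: CCAA ⇒ AA·AA·BAB·BAB
    A ↦ BAB
    C ↦ AA
    B ↦ C  (constrained at step 1)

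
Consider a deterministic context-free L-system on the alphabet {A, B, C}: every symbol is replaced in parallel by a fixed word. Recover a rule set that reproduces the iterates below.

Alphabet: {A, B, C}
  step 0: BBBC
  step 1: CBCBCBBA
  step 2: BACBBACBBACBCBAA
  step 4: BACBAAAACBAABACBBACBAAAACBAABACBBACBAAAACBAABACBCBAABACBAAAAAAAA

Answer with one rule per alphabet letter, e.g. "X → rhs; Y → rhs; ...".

  step 1 ⇒ step 2: CBCBCBBA ⇒ BA·CB·BA·CB·BA·CB·CB·AA
    A ↦ AA
    B ↦ CB
    C ↦ BA

A->AA, B->CB, C->BA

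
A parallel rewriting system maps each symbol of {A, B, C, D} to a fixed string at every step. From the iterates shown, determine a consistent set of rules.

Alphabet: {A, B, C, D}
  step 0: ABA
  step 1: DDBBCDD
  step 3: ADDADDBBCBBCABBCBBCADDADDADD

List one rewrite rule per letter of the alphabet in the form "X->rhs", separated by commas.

  step 0 ⇒ step 1: ABA ⇒ DD·BBC·DD
    A ↦ DD
    B ↦ BBC
    C ↦ A  (constrained at step 1)
    D ↦ CA  (constrained at step 1)

A->DD, B->BBC, C->A, D->CA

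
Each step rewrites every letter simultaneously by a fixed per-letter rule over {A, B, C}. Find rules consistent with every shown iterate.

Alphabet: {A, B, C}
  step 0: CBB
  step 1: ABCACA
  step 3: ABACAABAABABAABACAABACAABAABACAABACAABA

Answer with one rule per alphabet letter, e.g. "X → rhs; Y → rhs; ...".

A->ABA, B->CA, C->AB

  step 0 ⇒ step 1: CBB ⇒ AB·CA·CA
    B ↦ CA
    C ↦ AB
    A ↦ ABA  (constrained at step 1)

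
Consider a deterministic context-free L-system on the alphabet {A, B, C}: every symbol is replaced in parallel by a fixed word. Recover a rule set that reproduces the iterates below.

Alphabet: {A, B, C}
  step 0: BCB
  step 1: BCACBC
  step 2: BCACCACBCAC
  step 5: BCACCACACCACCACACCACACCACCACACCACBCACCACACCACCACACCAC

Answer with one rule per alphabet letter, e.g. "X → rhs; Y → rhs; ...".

  step 1 ⇒ step 2: BCACBC ⇒ BC·AC·C·AC·BC·AC
    A ↦ C
    B ↦ BC
    C ↦ AC

A->C, B->BC, C->AC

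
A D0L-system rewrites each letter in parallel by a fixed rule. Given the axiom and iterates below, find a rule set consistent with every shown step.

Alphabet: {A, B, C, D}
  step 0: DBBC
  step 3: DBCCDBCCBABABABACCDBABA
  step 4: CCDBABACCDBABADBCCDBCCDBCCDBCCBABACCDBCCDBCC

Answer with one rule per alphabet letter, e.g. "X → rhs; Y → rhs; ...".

A->BCC, B->D, C->BA, D->CC

  step 3 ⇒ step 4: DBCCDBCCBABABABACCDBABA ⇒ CC·D·BA·BA·CC·D·BA·BA·D·BCC·D·BCC·D·BCC·D·BCC·BA·BA·CC·D·BCC·D·BCC
    A ↦ BCC
    B ↦ D
    C ↦ BA
    D ↦ CC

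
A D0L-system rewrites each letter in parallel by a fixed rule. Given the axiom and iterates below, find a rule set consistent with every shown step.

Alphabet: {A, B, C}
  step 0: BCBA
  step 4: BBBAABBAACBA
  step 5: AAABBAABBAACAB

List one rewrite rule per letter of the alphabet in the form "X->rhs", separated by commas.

  step 4 ⇒ step 5: BBBAABBAACBA ⇒ A·A·A·B·B·A·A·B·B·AAC·A·B
    A ↦ B
    B ↦ A
    C ↦ AAC

A->B, B->A, C->AAC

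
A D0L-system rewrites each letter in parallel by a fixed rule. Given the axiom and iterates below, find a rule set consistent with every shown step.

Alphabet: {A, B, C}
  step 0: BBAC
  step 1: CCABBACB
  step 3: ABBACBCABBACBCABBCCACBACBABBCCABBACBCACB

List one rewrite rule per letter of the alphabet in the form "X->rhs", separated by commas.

A->ABB, B->C, C->ACB

  step 0 ⇒ step 1: BBAC ⇒ C·C·ABB·ACB
    A ↦ ABB
    B ↦ C
    C ↦ ACB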